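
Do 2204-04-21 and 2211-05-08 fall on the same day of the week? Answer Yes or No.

From Apr 21, 2204 to May 8, 2211 is 2573 days.
2573 mod 7 = 4, so they are different weekdays.
(Apr 21, 2204 is a Saturday; May 8, 2211 is a Wednesday.)

No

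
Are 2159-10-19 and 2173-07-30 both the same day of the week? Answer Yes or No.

Yes

From Oct 19, 2159 to Jul 30, 2173 is 5033 days.
5033 mod 7 = 0, so they are the same weekday.
(Oct 19, 2159 is a Friday; Jul 30, 2173 is a Friday.)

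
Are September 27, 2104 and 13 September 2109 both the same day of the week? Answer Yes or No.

No

From Sep 27, 2104 to Sep 13, 2109 is 1812 days.
1812 mod 7 = 6, so they are different weekdays.
(Sep 27, 2104 is a Saturday; Sep 13, 2109 is a Friday.)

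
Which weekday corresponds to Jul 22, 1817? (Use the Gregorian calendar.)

Doomsday rule: the anchor day for the 1800s is Friday. For year 17: 17÷12 = 1 r 5, and 5÷4 = 1, so 1+5+1 = 7.
Friday + 7 ≡ Friday — that's 1817's doomsday.
In July the doomsday date is Jul 11.
Jul 22 is 11 days after Jul 11; 11 mod 7 = 4, so Friday + 4 = Tuesday.

Tuesday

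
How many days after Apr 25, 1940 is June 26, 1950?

3714

Apr 25, 1940 → Apr 25, 1941: 365 days.
Apr 25, 1941 → Apr 25, 1942: 365 days.
Apr 25, 1942 → Apr 25, 1943: 365 days.
Apr 25, 1943 → Apr 25, 1944: 366 days (Feb 29, 1944 is in that span).
Apr 25, 1944 → Apr 25, 1945: 365 days.
Apr 25, 1945 → Apr 25, 1946: 365 days.
Apr 25, 1946 → Apr 25, 1947: 365 days.
Apr 25, 1947 → Apr 25, 1948: 366 days (Feb 29, 1948 is in that span).
Apr 25, 1948 → Apr 25, 1949: 365 days.
Apr 25, 1949 → Apr 25, 1950: 365 days.
Apr 25, 1950 → May 25, 1950: 30 days (April has 30).
May 25, 1950 → Jun 25, 1950: 31 days (May has 31).
Jun 25, 1950 → Jun 26, 1950: 1 days.
Total: 3714 days.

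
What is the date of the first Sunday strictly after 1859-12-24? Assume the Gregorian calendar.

Dec 24, 1859 is a Saturday.
From Saturday to the next Sunday is 1 day.
Dec 24, 1859 + 1 = Dec 25, 1859.

December 25, 1859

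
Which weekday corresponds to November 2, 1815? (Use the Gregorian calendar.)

Doomsday rule: the anchor day for the 1800s is Friday. For year 15: 15÷12 = 1 r 3, and 3÷4 = 0, so 1+3+0 = 4.
Friday + 4 ≡ Tuesday — that's 1815's doomsday.
In November the doomsday date is Nov 7.
Nov 2 is 5 days before Nov 7; 5 mod 7 = 5, so Tuesday − 5 = Thursday.

Thursday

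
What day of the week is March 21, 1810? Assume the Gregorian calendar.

Wednesday

Doomsday rule: the anchor day for the 1800s is Friday. For year 10: 10÷12 = 0 r 10, and 10÷4 = 2, so 0+10+2 = 12.
Friday + 12 ≡ Wednesday — that's 1810's doomsday.
In March the doomsday date is Mar 14.
Mar 21 is 7 days after Mar 14; 7 mod 7 = 0, so Wednesday + 0 = Wednesday.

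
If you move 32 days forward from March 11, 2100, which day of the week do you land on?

Monday

First find the weekday of Mar 11, 2100. Doomsday rule: the anchor day for the 2100s is Sunday. For year 00: 0÷12 = 0 r 0, and 0÷4 = 0, so 0+0+0 = 0.
Sunday + 0 ≡ Sunday — that's 2100's doomsday.
In March the doomsday date is Mar 14.
Mar 11 is 3 days before Mar 14; 3 mod 7 = 3, so Sunday − 3 = Thursday.
32 mod 7 = 4, so 32 days after a Thursday is Thursday + 4 = Monday.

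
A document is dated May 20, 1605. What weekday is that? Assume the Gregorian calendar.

Friday

Doomsday rule: the anchor day for the 1600s is Tuesday. For year 05: 5÷12 = 0 r 5, and 5÷4 = 1, so 0+5+1 = 6.
Tuesday + 6 ≡ Monday — that's 1605's doomsday.
In May the doomsday date is May 9.
May 20 is 11 days after May 9; 11 mod 7 = 4, so Monday + 4 = Friday.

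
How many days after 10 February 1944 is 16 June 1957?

4875

Feb 10, 1944 → Feb 10, 1945: 366 days (Feb 29, 1944 is in that span).
Feb 10, 1945 → Feb 10, 1946: 365 days.
Feb 10, 1946 → Feb 10, 1947: 365 days.
Feb 10, 1947 → Feb 10, 1948: 365 days.
Feb 10, 1948 → Feb 10, 1949: 366 days (Feb 29, 1948 is in that span).
Feb 10, 1949 → Feb 10, 1950: 365 days.
Feb 10, 1950 → Feb 10, 1951: 365 days.
Feb 10, 1951 → Feb 10, 1952: 365 days.
Feb 10, 1952 → Feb 10, 1953: 366 days (Feb 29, 1952 is in that span).
Feb 10, 1953 → Feb 10, 1954: 365 days.
Feb 10, 1954 → Feb 10, 1955: 365 days.
Feb 10, 1955 → Feb 10, 1956: 365 days.
Feb 10, 1956 → Feb 10, 1957: 366 days (Feb 29, 1956 is in that span).
Feb 10, 1957 → Mar 10, 1957: 28 days (February has 28).
Mar 10, 1957 → Apr 10, 1957: 31 days (March has 31).
Apr 10, 1957 → May 10, 1957: 30 days (April has 30).
May 10, 1957 → Jun 10, 1957: 31 days (May has 31).
Jun 10, 1957 → Jun 16, 1957: 6 days.
Total: 4875 days.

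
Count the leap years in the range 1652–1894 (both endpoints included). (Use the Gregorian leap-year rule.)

59

Multiples of 4 in [1652,1894]: 61.
Of those, multiples of 100: 2 (not leap unless ÷400).
Multiples of 400: 0.
Leap years = 61 − 2 + 0 = 59.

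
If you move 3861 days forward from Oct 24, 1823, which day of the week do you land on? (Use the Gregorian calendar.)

Tuesday

First find the weekday of Oct 24, 1823. Doomsday rule: the anchor day for the 1800s is Friday. For year 23: 23÷12 = 1 r 11, and 11÷4 = 2, so 1+11+2 = 14.
Friday + 14 ≡ Friday — that's 1823's doomsday.
In October the doomsday date is Oct 10.
Oct 24 is 14 days after Oct 10; 14 mod 7 = 0, so Friday + 0 = Friday.
3861 mod 7 = 4, so 3861 days after a Friday is Friday + 4 = Tuesday.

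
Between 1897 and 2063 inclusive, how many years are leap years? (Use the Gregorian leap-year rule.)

Multiples of 4 in [1897,2063]: 41.
Of those, multiples of 100: 2 (not leap unless ÷400).
Multiples of 400: 1.
Leap years = 41 − 2 + 1 = 40.

40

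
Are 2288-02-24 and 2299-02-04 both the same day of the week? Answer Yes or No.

No

From Feb 24, 2288 to Feb 4, 2299 is 3998 days.
3998 mod 7 = 1, so they are different weekdays.
(Feb 24, 2288 is a Friday; Feb 4, 2299 is a Saturday.)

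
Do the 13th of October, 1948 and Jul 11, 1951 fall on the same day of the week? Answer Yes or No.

Yes

From Oct 13, 1948 to Jul 11, 1951 is 1001 days.
1001 mod 7 = 0, so they are the same weekday.
(Oct 13, 1948 is a Wednesday; Jul 11, 1951 is a Wednesday.)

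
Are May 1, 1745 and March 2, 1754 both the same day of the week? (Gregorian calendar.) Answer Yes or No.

Yes

From May 1, 1745 to Mar 2, 1754 is 3227 days.
3227 mod 7 = 0, so they are the same weekday.
(May 1, 1745 is a Saturday; Mar 2, 1754 is a Saturday.)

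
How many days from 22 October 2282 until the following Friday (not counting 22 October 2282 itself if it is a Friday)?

5

Oct 22, 2282 is a Sunday.
From Sunday to the next Friday is 5 days.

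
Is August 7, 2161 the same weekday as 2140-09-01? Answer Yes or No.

From Sep 1, 2140 to Aug 7, 2161 is 7645 days.
7645 mod 7 = 1, so they are different weekdays.
(Sep 1, 2140 is a Thursday; Aug 7, 2161 is a Friday.)

No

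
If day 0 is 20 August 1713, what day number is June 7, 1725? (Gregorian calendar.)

Aug 20, 1713 → Aug 20, 1714: 365 days.
Aug 20, 1714 → Aug 20, 1715: 365 days.
Aug 20, 1715 → Aug 20, 1716: 366 days (Feb 29, 1716 is in that span).
Aug 20, 1716 → Aug 20, 1717: 365 days.
Aug 20, 1717 → Aug 20, 1718: 365 days.
Aug 20, 1718 → Aug 20, 1719: 365 days.
Aug 20, 1719 → Aug 20, 1720: 366 days (Feb 29, 1720 is in that span).
Aug 20, 1720 → Aug 20, 1721: 365 days.
Aug 20, 1721 → Aug 20, 1722: 365 days.
Aug 20, 1722 → Aug 20, 1723: 365 days.
Aug 20, 1723 → Aug 20, 1724: 366 days (Feb 29, 1724 is in that span).
Aug 20, 1724 → Sep 20, 1724: 31 days (August has 31).
Sep 20, 1724 → Oct 20, 1724: 30 days (September has 30).
Oct 20, 1724 → Nov 20, 1724: 31 days (October has 31).
Nov 20, 1724 → Dec 20, 1724: 30 days (November has 30).
Dec 20, 1724 → Jan 20, 1725: 31 days (December has 31).
Jan 20, 1725 → Feb 20, 1725: 31 days (January has 31).
Feb 20, 1725 → Mar 20, 1725: 28 days (February has 28).
Mar 20, 1725 → Apr 20, 1725: 31 days (March has 31).
Apr 20, 1725 → May 20, 1725: 30 days (April has 30).
May 20, 1725 → Jun 7, 1725: 18 days.
Total: 4309 days.

4309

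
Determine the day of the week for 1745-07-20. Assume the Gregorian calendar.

Doomsday rule: the anchor day for the 1700s is Sunday. For year 45: 45÷12 = 3 r 9, and 9÷4 = 2, so 3+9+2 = 14.
Sunday + 14 ≡ Sunday — that's 1745's doomsday.
In July the doomsday date is Jul 11.
Jul 20 is 9 days after Jul 11; 9 mod 7 = 2, so Sunday + 2 = Tuesday.

Tuesday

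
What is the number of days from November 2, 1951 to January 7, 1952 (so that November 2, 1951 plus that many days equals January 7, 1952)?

66

Nov 2, 1951 → Dec 2, 1951: 30 days (November has 30).
Dec 2, 1951 → Jan 2, 1952: 31 days (December has 31).
Jan 2, 1952 → Jan 7, 1952: 5 days.
Total: 66 days.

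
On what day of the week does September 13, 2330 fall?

Saturday

Doomsday rule: the anchor day for the 2300s is Wednesday. For year 30: 30÷12 = 2 r 6, and 6÷4 = 1, so 2+6+1 = 9.
Wednesday + 9 ≡ Friday — that's 2330's doomsday.
In September the doomsday date is Sep 5.
Sep 13 is 8 days after Sep 5; 8 mod 7 = 1, so Friday + 1 = Saturday.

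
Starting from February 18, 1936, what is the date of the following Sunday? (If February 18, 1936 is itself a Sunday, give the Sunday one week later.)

February 23, 1936

Feb 18, 1936 is a Tuesday.
From Tuesday to the next Sunday is 5 days.
Feb 18, 1936 + 5 = Feb 23, 1936.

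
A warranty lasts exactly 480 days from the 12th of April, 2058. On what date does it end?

+365 (one year) → Apr 12, 2059 (115 left).
Apr has 30 days: +19 → May 1, 2059 (96 left).
May has 31 days: +31 → Jun 1, 2059 (65 left).
Jun has 30 days: +30 → Jul 1, 2059 (35 left).
Jul has 31 days: +31 → Aug 1, 2059 (4 left).
+4 → Aug 5, 2059.

August 5, 2059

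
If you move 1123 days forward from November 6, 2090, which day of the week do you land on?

Thursday

Nov 6, 2090 is a Monday.
1123 mod 7 = 3, so 1123 days after a Monday is Monday + 3 = Thursday.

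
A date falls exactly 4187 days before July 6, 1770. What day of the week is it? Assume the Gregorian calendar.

First find the weekday of Jul 6, 1770. Doomsday rule: the anchor day for the 1700s is Sunday. For year 70: 70÷12 = 5 r 10, and 10÷4 = 2, so 5+10+2 = 17.
Sunday + 17 ≡ Wednesday — that's 1770's doomsday.
In July the doomsday date is Jul 11.
Jul 6 is 5 days before Jul 11; 5 mod 7 = 5, so Wednesday − 5 = Friday.
4187 mod 7 = 1, so 4187 days before a Friday is Friday − 1 = Thursday.

Thursday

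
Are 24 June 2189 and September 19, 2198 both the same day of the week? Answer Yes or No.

From Jun 24, 2189 to Sep 19, 2198 is 3374 days.
3374 mod 7 = 0, so they are the same weekday.
(Jun 24, 2189 is a Wednesday; Sep 19, 2198 is a Wednesday.)

Yes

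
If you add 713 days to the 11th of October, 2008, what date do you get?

+365 (one year) → Oct 11, 2009 (348 left).
Oct has 31 days: +21 → Nov 1, 2009 (327 left).
Nov has 30 days: +30 → Dec 1, 2009 (297 left).
Dec has 31 days: +31 → Jan 1, 2010 (266 left).
Jan has 31 days: +31 → Feb 1, 2010 (235 left).
Feb has 28 days: +28 → Mar 1, 2010 (207 left).
Mar has 31 days: +31 → Apr 1, 2010 (176 left).
Apr has 30 days: +30 → May 1, 2010 (146 left).
May has 31 days: +31 → Jun 1, 2010 (115 left).
Jun has 30 days: +30 → Jul 1, 2010 (85 left).
Jul has 31 days: +31 → Aug 1, 2010 (54 left).
Aug has 31 days: +31 → Sep 1, 2010 (23 left).
+23 → Sep 24, 2010.

September 24, 2010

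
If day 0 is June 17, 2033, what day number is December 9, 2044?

Jun 17, 2033 → Jun 17, 2034: 365 days.
Jun 17, 2034 → Jun 17, 2035: 365 days.
Jun 17, 2035 → Jun 17, 2036: 366 days (Feb 29, 2036 is in that span).
Jun 17, 2036 → Jun 17, 2037: 365 days.
Jun 17, 2037 → Jun 17, 2038: 365 days.
Jun 17, 2038 → Jun 17, 2039: 365 days.
Jun 17, 2039 → Jun 17, 2040: 366 days (Feb 29, 2040 is in that span).
Jun 17, 2040 → Jun 17, 2041: 365 days.
Jun 17, 2041 → Jun 17, 2042: 365 days.
Jun 17, 2042 → Jun 17, 2043: 365 days.
Jun 17, 2043 → Jun 17, 2044: 366 days (Feb 29, 2044 is in that span).
Jun 17, 2044 → Jul 17, 2044: 30 days (June has 30).
Jul 17, 2044 → Aug 17, 2044: 31 days (July has 31).
Aug 17, 2044 → Sep 17, 2044: 31 days (August has 31).
Sep 17, 2044 → Oct 17, 2044: 30 days (September has 30).
Oct 17, 2044 → Nov 17, 2044: 31 days (October has 31).
Nov 17, 2044 → Dec 9, 2044: 22 days.
Total: 4193 days.

4193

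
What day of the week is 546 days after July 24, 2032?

Saturday

Jul 24, 2032 is a Saturday.
546 mod 7 = 0, so 546 days after a Saturday is Saturday + 0 = Saturday.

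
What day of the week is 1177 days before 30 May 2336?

May 30, 2336 is a Saturday.
1177 mod 7 = 1, so 1177 days before a Saturday is Saturday − 1 = Friday.

Friday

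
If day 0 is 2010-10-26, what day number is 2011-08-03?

Oct 26, 2010 → Nov 26, 2010: 31 days (October has 31).
Nov 26, 2010 → Dec 26, 2010: 30 days (November has 30).
Dec 26, 2010 → Jan 26, 2011: 31 days (December has 31).
Jan 26, 2011 → Feb 26, 2011: 31 days (January has 31).
Feb 26, 2011 → Mar 26, 2011: 28 days (February has 28).
Mar 26, 2011 → Apr 26, 2011: 31 days (March has 31).
Apr 26, 2011 → May 26, 2011: 30 days (April has 30).
May 26, 2011 → Jun 26, 2011: 31 days (May has 31).
Jun 26, 2011 → Jul 26, 2011: 30 days (June has 30).
Jul 26, 2011 → Aug 3, 2011: 8 days.
Total: 281 days.

281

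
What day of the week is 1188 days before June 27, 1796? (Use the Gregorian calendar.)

First find the weekday of Jun 27, 1796. Doomsday rule: the anchor day for the 1700s is Sunday. For year 96: 96÷12 = 8 r 0, and 0÷4 = 0, so 8+0+0 = 8.
Sunday + 8 ≡ Monday — that's 1796's doomsday.
In June the doomsday date is Jun 6.
Jun 27 is 21 days after Jun 6; 21 mod 7 = 0, so Monday + 0 = Monday.
1188 mod 7 = 5, so 1188 days before a Monday is Monday − 5 = Wednesday.

Wednesday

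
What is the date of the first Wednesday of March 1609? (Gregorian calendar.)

March 4, 1609

March 1, 1609 is a Sunday.
The first Wednesday is therefore March 4 (3 days later).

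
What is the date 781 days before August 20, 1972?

July 1, 1970

−366 (one year; includes Feb 29, 1972) → Aug 20, 1971 (415 left).
−365 (one year) → Aug 20, 1970 (50 left).
−20 → Jul 31, 1970 (end of Jul, 31 days; 30 left).
−30 → Jul 1, 1970.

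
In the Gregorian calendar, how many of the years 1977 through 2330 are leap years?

Multiples of 4 in [1977,2330]: 88.
Of those, multiples of 100: 4 (not leap unless ÷400).
Multiples of 400: 1.
Leap years = 88 − 4 + 1 = 85.

85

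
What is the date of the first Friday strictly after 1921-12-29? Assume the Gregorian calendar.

December 30, 1921

Dec 29, 1921 is a Thursday.
From Thursday to the next Friday is 1 day.
Dec 29, 1921 + 1 = Dec 30, 1921.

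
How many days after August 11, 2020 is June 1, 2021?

294

Aug 11, 2020 → Sep 11, 2020: 31 days (August has 31).
Sep 11, 2020 → Oct 11, 2020: 30 days (September has 30).
Oct 11, 2020 → Nov 11, 2020: 31 days (October has 31).
Nov 11, 2020 → Dec 11, 2020: 30 days (November has 30).
Dec 11, 2020 → Jan 11, 2021: 31 days (December has 31).
Jan 11, 2021 → Feb 11, 2021: 31 days (January has 31).
Feb 11, 2021 → Mar 11, 2021: 28 days (February has 28).
Mar 11, 2021 → Apr 11, 2021: 31 days (March has 31).
Apr 11, 2021 → May 11, 2021: 30 days (April has 30).
May 11, 2021 → Jun 1, 2021: 21 days.
Total: 294 days.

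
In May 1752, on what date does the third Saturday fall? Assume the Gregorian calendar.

May 20, 1752

May 1, 1752 is a Monday.
The first Saturday is therefore May 6 (5 days later).
The third Saturday is 6 + 2×7 = May 20.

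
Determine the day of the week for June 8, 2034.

Thursday

Doomsday rule: the anchor day for the 2000s is Tuesday. For year 34: 34÷12 = 2 r 10, and 10÷4 = 2, so 2+10+2 = 14.
Tuesday + 14 ≡ Tuesday — that's 2034's doomsday.
In June the doomsday date is Jun 6.
Jun 8 is 2 days after Jun 6; 2 mod 7 = 2, so Tuesday + 2 = Thursday.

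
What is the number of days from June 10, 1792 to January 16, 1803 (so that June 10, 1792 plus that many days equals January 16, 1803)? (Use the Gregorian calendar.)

3871

Jun 10, 1792 → Jun 10, 1793: 365 days.
Jun 10, 1793 → Jun 10, 1794: 365 days.
Jun 10, 1794 → Jun 10, 1795: 365 days.
Jun 10, 1795 → Jun 10, 1796: 366 days (Feb 29, 1796 is in that span).
Jun 10, 1796 → Jun 10, 1797: 365 days.
Jun 10, 1797 → Jun 10, 1798: 365 days.
Jun 10, 1798 → Jun 10, 1799: 365 days.
Jun 10, 1799 → Jun 10, 1800: 365 days.
Jun 10, 1800 → Jun 10, 1801: 365 days.
Jun 10, 1801 → Jun 10, 1802: 365 days.
Jun 10, 1802 → Jul 10, 1802: 30 days (June has 30).
Jul 10, 1802 → Aug 10, 1802: 31 days (July has 31).
Aug 10, 1802 → Sep 10, 1802: 31 days (August has 31).
Sep 10, 1802 → Oct 10, 1802: 30 days (September has 30).
Oct 10, 1802 → Nov 10, 1802: 31 days (October has 31).
Nov 10, 1802 → Dec 10, 1802: 30 days (November has 30).
Dec 10, 1802 → Jan 10, 1803: 31 days (December has 31).
Jan 10, 1803 → Jan 16, 1803: 6 days.
Total: 3871 days.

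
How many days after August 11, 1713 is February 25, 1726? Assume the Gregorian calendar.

Aug 11, 1713 → Aug 11, 1714: 365 days.
Aug 11, 1714 → Aug 11, 1715: 365 days.
Aug 11, 1715 → Aug 11, 1716: 366 days (Feb 29, 1716 is in that span).
Aug 11, 1716 → Aug 11, 1717: 365 days.
Aug 11, 1717 → Aug 11, 1718: 365 days.
Aug 11, 1718 → Aug 11, 1719: 365 days.
Aug 11, 1719 → Aug 11, 1720: 366 days (Feb 29, 1720 is in that span).
Aug 11, 1720 → Aug 11, 1721: 365 days.
Aug 11, 1721 → Aug 11, 1722: 365 days.
Aug 11, 1722 → Aug 11, 1723: 365 days.
Aug 11, 1723 → Aug 11, 1724: 366 days (Feb 29, 1724 is in that span).
Aug 11, 1724 → Aug 11, 1725: 365 days.
Aug 11, 1725 → Sep 11, 1725: 31 days (August has 31).
Sep 11, 1725 → Oct 11, 1725: 30 days (September has 30).
Oct 11, 1725 → Nov 11, 1725: 31 days (October has 31).
Nov 11, 1725 → Dec 11, 1725: 30 days (November has 30).
Dec 11, 1725 → Jan 11, 1726: 31 days (December has 31).
Jan 11, 1726 → Feb 11, 1726: 31 days (January has 31).
Feb 11, 1726 → Feb 25, 1726: 14 days.
Total: 4581 days.

4581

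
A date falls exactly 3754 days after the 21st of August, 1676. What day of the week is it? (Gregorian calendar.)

Sunday

Aug 21, 1676 is a Friday.
3754 mod 7 = 2, so 3754 days after a Friday is Friday + 2 = Sunday.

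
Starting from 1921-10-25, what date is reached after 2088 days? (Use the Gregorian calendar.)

July 14, 1927

+365 (one year) → Oct 25, 1922 (1723 left).
+365 (one year) → Oct 25, 1923 (1358 left).
+366 (one year; includes Feb 29, 1924) → Oct 25, 1924 (992 left).
+365 (one year) → Oct 25, 1925 (627 left).
+365 (one year) → Oct 25, 1926 (262 left).
Oct has 31 days: +7 → Nov 1, 1926 (255 left).
Nov has 30 days: +30 → Dec 1, 1926 (225 left).
Dec has 31 days: +31 → Jan 1, 1927 (194 left).
Jan has 31 days: +31 → Feb 1, 1927 (163 left).
Feb has 28 days: +28 → Mar 1, 1927 (135 left).
Mar has 31 days: +31 → Apr 1, 1927 (104 left).
Apr has 30 days: +30 → May 1, 1927 (74 left).
May has 31 days: +31 → Jun 1, 1927 (43 left).
Jun has 30 days: +30 → Jul 1, 1927 (13 left).
+13 → Jul 14, 1927.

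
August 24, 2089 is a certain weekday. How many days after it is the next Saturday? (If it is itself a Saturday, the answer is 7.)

3

Aug 24, 2089 is a Wednesday.
From Wednesday to the next Saturday is 3 days.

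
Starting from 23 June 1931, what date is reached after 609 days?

February 21, 1933

+366 (one year; includes Feb 29, 1932) → Jun 23, 1932 (243 left).
Jun has 30 days: +8 → Jul 1, 1932 (235 left).
Jul has 31 days: +31 → Aug 1, 1932 (204 left).
Aug has 31 days: +31 → Sep 1, 1932 (173 left).
Sep has 30 days: +30 → Oct 1, 1932 (143 left).
Oct has 31 days: +31 → Nov 1, 1932 (112 left).
Nov has 30 days: +30 → Dec 1, 1932 (82 left).
Dec has 31 days: +31 → Jan 1, 1933 (51 left).
Jan has 31 days: +31 → Feb 1, 1933 (20 left).
+20 → Feb 21, 1933.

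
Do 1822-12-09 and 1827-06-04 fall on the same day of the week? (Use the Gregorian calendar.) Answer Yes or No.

From Dec 9, 1822 to Jun 4, 1827 is 1638 days.
1638 mod 7 = 0, so they are the same weekday.
(Dec 9, 1822 is a Monday; Jun 4, 1827 is a Monday.)

Yes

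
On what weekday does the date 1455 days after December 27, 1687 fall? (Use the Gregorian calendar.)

First find the weekday of Dec 27, 1687. Doomsday rule: the anchor day for the 1600s is Tuesday. For year 87: 87÷12 = 7 r 3, and 3÷4 = 0, so 7+3+0 = 10.
Tuesday + 10 ≡ Friday — that's 1687's doomsday.
In December the doomsday date is Dec 12.
Dec 27 is 15 days after Dec 12; 15 mod 7 = 1, so Friday + 1 = Saturday.
1455 mod 7 = 6, so 1455 days after a Saturday is Saturday + 6 = Friday.

Friday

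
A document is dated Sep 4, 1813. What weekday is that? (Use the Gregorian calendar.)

January 1, 1813 is a Friday.
Jan 1, 1813 → Feb 1, 1813: 31 days (January has 31).
Feb 1, 1813 → Mar 1, 1813: 28 days (February has 28).
Mar 1, 1813 → Apr 1, 1813: 31 days (March has 31).
Apr 1, 1813 → May 1, 1813: 30 days (April has 30).
May 1, 1813 → Jun 1, 1813: 31 days (May has 31).
Jun 1, 1813 → Jul 1, 1813: 30 days (June has 30).
Jul 1, 1813 → Aug 1, 1813: 31 days (July has 31).
Aug 1, 1813 → Sep 1, 1813: 31 days (August has 31).
Sep 1, 1813 → Sep 4, 1813: 3 days.
Total: 246 days.
246 mod 7 = 1, so Friday + 1 = Saturday.

Saturday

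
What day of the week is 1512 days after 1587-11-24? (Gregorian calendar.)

Tuesday

Nov 24, 1587 is a Tuesday.
1512 mod 7 = 0, so 1512 days after a Tuesday is Tuesday + 0 = Tuesday.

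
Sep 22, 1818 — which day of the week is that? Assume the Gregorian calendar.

Doomsday rule: the anchor day for the 1800s is Friday. For year 18: 18÷12 = 1 r 6, and 6÷4 = 1, so 1+6+1 = 8.
Friday + 8 ≡ Saturday — that's 1818's doomsday.
In September the doomsday date is Sep 5.
Sep 22 is 17 days after Sep 5; 17 mod 7 = 3, so Saturday + 3 = Tuesday.

Tuesday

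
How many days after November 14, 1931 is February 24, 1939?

Nov 14, 1931 → Nov 14, 1932: 366 days (Feb 29, 1932 is in that span).
Nov 14, 1932 → Nov 14, 1933: 365 days.
Nov 14, 1933 → Nov 14, 1934: 365 days.
Nov 14, 1934 → Nov 14, 1935: 365 days.
Nov 14, 1935 → Nov 14, 1936: 366 days (Feb 29, 1936 is in that span).
Nov 14, 1936 → Nov 14, 1937: 365 days.
Nov 14, 1937 → Nov 14, 1938: 365 days.
Nov 14, 1938 → Dec 14, 1938: 30 days (November has 30).
Dec 14, 1938 → Jan 14, 1939: 31 days (December has 31).
Jan 14, 1939 → Feb 14, 1939: 31 days (January has 31).
Feb 14, 1939 → Feb 24, 1939: 10 days.
Total: 2659 days.

2659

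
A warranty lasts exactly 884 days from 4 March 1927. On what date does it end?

August 4, 1929

+366 (one year; includes Feb 29, 1928) → Mar 4, 1928 (518 left).
+365 (one year) → Mar 4, 1929 (153 left).
Mar has 31 days: +28 → Apr 1, 1929 (125 left).
Apr has 30 days: +30 → May 1, 1929 (95 left).
May has 31 days: +31 → Jun 1, 1929 (64 left).
Jun has 30 days: +30 → Jul 1, 1929 (34 left).
Jul has 31 days: +31 → Aug 1, 1929 (3 left).
+3 → Aug 4, 1929.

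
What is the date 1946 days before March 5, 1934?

November 5, 1928

−365 (one year) → Mar 5, 1933 (1581 left).
−365 (one year) → Mar 5, 1932 (1216 left).
−366 (one year; includes Feb 29, 1932) → Mar 5, 1931 (850 left).
−365 (one year) → Mar 5, 1930 (485 left).
−365 (one year) → Mar 5, 1929 (120 left).
−5 → Feb 28, 1929 (end of Feb, 28 days; 115 left).
−28 → Jan 31, 1929 (end of Jan, 31 days; 87 left).
−31 → Dec 31, 1928 (end of Dec, 31 days; 56 left).
−31 → Nov 30, 1928 (end of Nov, 30 days; 25 left).
−25 → Nov 5, 1928.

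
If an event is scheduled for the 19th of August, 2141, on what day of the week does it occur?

January 1, 2141 is a Sunday.
Jan 1, 2141 → Feb 1, 2141: 31 days (January has 31).
Feb 1, 2141 → Mar 1, 2141: 28 days (February has 28).
Mar 1, 2141 → Apr 1, 2141: 31 days (March has 31).
Apr 1, 2141 → May 1, 2141: 30 days (April has 30).
May 1, 2141 → Jun 1, 2141: 31 days (May has 31).
Jun 1, 2141 → Jul 1, 2141: 30 days (June has 30).
Jul 1, 2141 → Aug 1, 2141: 31 days (July has 31).
Aug 1, 2141 → Aug 19, 2141: 18 days.
Total: 230 days.
230 mod 7 = 6, so Sunday + 6 = Saturday.

Saturday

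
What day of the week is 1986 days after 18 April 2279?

Apr 18, 2279 is a Friday.
1986 mod 7 = 5, so 1986 days after a Friday is Friday + 5 = Wednesday.

Wednesday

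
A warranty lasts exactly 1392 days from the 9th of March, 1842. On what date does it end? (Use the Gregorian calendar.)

+365 (one year) → Mar 9, 1843 (1027 left).
+366 (one year; includes Feb 29, 1844) → Mar 9, 1844 (661 left).
+365 (one year) → Mar 9, 1845 (296 left).
Mar has 31 days: +23 → Apr 1, 1845 (273 left).
Apr has 30 days: +30 → May 1, 1845 (243 left).
May has 31 days: +31 → Jun 1, 1845 (212 left).
Jun has 30 days: +30 → Jul 1, 1845 (182 left).
Jul has 31 days: +31 → Aug 1, 1845 (151 left).
Aug has 31 days: +31 → Sep 1, 1845 (120 left).
Sep has 30 days: +30 → Oct 1, 1845 (90 left).
Oct has 31 days: +31 → Nov 1, 1845 (59 left).
Nov has 30 days: +30 → Dec 1, 1845 (29 left).
+29 → Dec 30, 1845.

December 30, 1845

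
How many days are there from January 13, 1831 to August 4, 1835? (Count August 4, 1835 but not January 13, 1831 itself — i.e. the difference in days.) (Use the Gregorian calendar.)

Jan 13, 1831 → Jan 13, 1832: 365 days.
Jan 13, 1832 → Jan 13, 1833: 366 days (Feb 29, 1832 is in that span).
Jan 13, 1833 → Jan 13, 1834: 365 days.
Jan 13, 1834 → Jan 13, 1835: 365 days.
Jan 13, 1835 → Feb 13, 1835: 31 days (January has 31).
Feb 13, 1835 → Mar 13, 1835: 28 days (February has 28).
Mar 13, 1835 → Apr 13, 1835: 31 days (March has 31).
Apr 13, 1835 → May 13, 1835: 30 days (April has 30).
May 13, 1835 → Jun 13, 1835: 31 days (May has 31).
Jun 13, 1835 → Jul 13, 1835: 30 days (June has 30).
Jul 13, 1835 → Aug 4, 1835: 22 days.
Total: 1664 days.

1664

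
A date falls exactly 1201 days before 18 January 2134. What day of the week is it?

First find the weekday of Jan 18, 2134. Doomsday rule: the anchor day for the 2100s is Sunday. For year 34: 34÷12 = 2 r 10, and 10÷4 = 2, so 2+10+2 = 14.
Sunday + 14 ≡ Sunday — that's 2134's doomsday.
In January the doomsday date is Jan 3 (2134 is not a leap year).
Jan 18 is 15 days after Jan 3; 15 mod 7 = 1, so Sunday + 1 = Monday.
1201 mod 7 = 4, so 1201 days before a Monday is Monday − 4 = Thursday.

Thursday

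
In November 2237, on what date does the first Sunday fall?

November 5, 2237

November 1, 2237 is a Wednesday.
The first Sunday is therefore November 5 (4 days later).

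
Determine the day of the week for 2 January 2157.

Sunday

Doomsday rule: the anchor day for the 2100s is Sunday. For year 57: 57÷12 = 4 r 9, and 9÷4 = 2, so 4+9+2 = 15.
Sunday + 15 ≡ Monday — that's 2157's doomsday.
In January the doomsday date is Jan 3 (2157 is not a leap year).
Jan 2 is 1 day before Jan 3; 1 mod 7 = 1, so Monday − 1 = Sunday.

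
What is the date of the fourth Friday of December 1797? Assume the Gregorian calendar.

December 22, 1797

December 1, 1797 is a Friday.
The first Friday is therefore December 1 (same day).
The fourth Friday is 1 + 3×7 = December 22.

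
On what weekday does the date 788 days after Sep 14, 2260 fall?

Sep 14, 2260 is a Friday.
788 mod 7 = 4, so 788 days after a Friday is Friday + 4 = Tuesday.

Tuesday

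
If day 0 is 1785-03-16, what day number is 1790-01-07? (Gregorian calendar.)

1758

Mar 16, 1785 → Mar 16, 1786: 365 days.
Mar 16, 1786 → Mar 16, 1787: 365 days.
Mar 16, 1787 → Mar 16, 1788: 366 days (Feb 29, 1788 is in that span).
Mar 16, 1788 → Mar 16, 1789: 365 days.
Mar 16, 1789 → Apr 16, 1789: 31 days (March has 31).
Apr 16, 1789 → May 16, 1789: 30 days (April has 30).
May 16, 1789 → Jun 16, 1789: 31 days (May has 31).
Jun 16, 1789 → Jul 16, 1789: 30 days (June has 30).
Jul 16, 1789 → Aug 16, 1789: 31 days (July has 31).
Aug 16, 1789 → Sep 16, 1789: 31 days (August has 31).
Sep 16, 1789 → Oct 16, 1789: 30 days (September has 30).
Oct 16, 1789 → Nov 16, 1789: 31 days (October has 31).
Nov 16, 1789 → Dec 16, 1789: 30 days (November has 30).
Dec 16, 1789 → Jan 7, 1790: 22 days.
Total: 1758 days.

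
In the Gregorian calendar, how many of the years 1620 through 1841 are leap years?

Multiples of 4 in [1620,1841]: 56.
Of those, multiples of 100: 2 (not leap unless ÷400).
Multiples of 400: 0.
Leap years = 56 − 2 + 0 = 54.

54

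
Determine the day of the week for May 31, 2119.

Doomsday rule: the anchor day for the 2100s is Sunday. For year 19: 19÷12 = 1 r 7, and 7÷4 = 1, so 1+7+1 = 9.
Sunday + 9 ≡ Tuesday — that's 2119's doomsday.
In May the doomsday date is May 9.
May 31 is 22 days after May 9; 22 mod 7 = 1, so Tuesday + 1 = Wednesday.

Wednesday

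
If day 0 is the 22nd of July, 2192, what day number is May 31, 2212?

Jul 22, 2192 → Jul 22, 2193: 365 days.
Jul 22, 2193 → Jul 22, 2194: 365 days.
Jul 22, 2194 → Jul 22, 2195: 365 days.
Jul 22, 2195 → Jul 22, 2196: 366 days (Feb 29, 2196 is in that span).
Jul 22, 2196 → Jul 22, 2197: 365 days.
Jul 22, 2197 → Jul 22, 2198: 365 days.
Jul 22, 2198 → Jul 22, 2199: 365 days.
Jul 22, 2199 → Jul 22, 2200: 365 days.
Jul 22, 2200 → Jul 22, 2201: 365 days.
Jul 22, 2201 → Jul 22, 2202: 365 days.
Jul 22, 2202 → Jul 22, 2203: 365 days.
Jul 22, 2203 → Jul 22, 2204: 366 days (Feb 29, 2204 is in that span).
Jul 22, 2204 → Jul 22, 2205: 365 days.
Jul 22, 2205 → Jul 22, 2206: 365 days.
Jul 22, 2206 → Jul 22, 2207: 365 days.
Jul 22, 2207 → Jul 22, 2208: 366 days (Feb 29, 2208 is in that span).
Jul 22, 2208 → Jul 22, 2209: 365 days.
Jul 22, 2209 → Jul 22, 2210: 365 days.
Jul 22, 2210 → Jul 22, 2211: 365 days.
Jul 22, 2211 → Aug 22, 2211: 31 days (July has 31).
Aug 22, 2211 → Sep 22, 2211: 31 days (August has 31).
Sep 22, 2211 → Oct 22, 2211: 30 days (September has 30).
Oct 22, 2211 → Nov 22, 2211: 31 days (October has 31).
Nov 22, 2211 → Dec 22, 2211: 30 days (November has 30).
Dec 22, 2211 → Jan 22, 2212: 31 days (December has 31).
Jan 22, 2212 → Feb 22, 2212: 31 days (January has 31).
Feb 22, 2212 → Mar 22, 2212: 29 days (February has 29).
Mar 22, 2212 → Apr 22, 2212: 31 days (March has 31).
Apr 22, 2212 → May 22, 2212: 30 days (April has 30).
May 22, 2212 → May 31, 2212: 9 days.
Total: 7252 days.

7252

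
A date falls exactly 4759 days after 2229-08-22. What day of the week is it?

Friday

Aug 22, 2229 is a Saturday.
4759 mod 7 = 6, so 4759 days after a Saturday is Saturday + 6 = Friday.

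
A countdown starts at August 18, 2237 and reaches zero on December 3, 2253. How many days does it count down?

5951

Aug 18, 2237 → Aug 18, 2238: 365 days.
Aug 18, 2238 → Aug 18, 2239: 365 days.
Aug 18, 2239 → Aug 18, 2240: 366 days (Feb 29, 2240 is in that span).
Aug 18, 2240 → Aug 18, 2241: 365 days.
Aug 18, 2241 → Aug 18, 2242: 365 days.
Aug 18, 2242 → Aug 18, 2243: 365 days.
Aug 18, 2243 → Aug 18, 2244: 366 days (Feb 29, 2244 is in that span).
Aug 18, 2244 → Aug 18, 2245: 365 days.
Aug 18, 2245 → Aug 18, 2246: 365 days.
Aug 18, 2246 → Aug 18, 2247: 365 days.
Aug 18, 2247 → Aug 18, 2248: 366 days (Feb 29, 2248 is in that span).
Aug 18, 2248 → Aug 18, 2249: 365 days.
Aug 18, 2249 → Aug 18, 2250: 365 days.
Aug 18, 2250 → Aug 18, 2251: 365 days.
Aug 18, 2251 → Aug 18, 2252: 366 days (Feb 29, 2252 is in that span).
Aug 18, 2252 → Aug 18, 2253: 365 days.
Aug 18, 2253 → Sep 18, 2253: 31 days (August has 31).
Sep 18, 2253 → Oct 18, 2253: 30 days (September has 30).
Oct 18, 2253 → Nov 18, 2253: 31 days (October has 31).
Nov 18, 2253 → Dec 3, 2253: 15 days.
Total: 5951 days.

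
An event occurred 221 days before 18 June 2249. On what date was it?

November 9, 2248

−18 → May 31, 2249 (end of May, 31 days; 203 left).
−31 → Apr 30, 2249 (end of Apr, 30 days; 172 left).
−30 → Mar 31, 2249 (end of Mar, 31 days; 142 left).
−31 → Feb 28, 2249 (end of Feb, 28 days; 111 left).
−28 → Jan 31, 2249 (end of Jan, 31 days; 83 left).
−31 → Dec 31, 2248 (end of Dec, 31 days; 52 left).
−31 → Nov 30, 2248 (end of Nov, 30 days; 21 left).
−21 → Nov 9, 2248.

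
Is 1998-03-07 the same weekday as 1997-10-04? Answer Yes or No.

Yes

From Oct 4, 1997 to Mar 7, 1998 is 154 days.
154 mod 7 = 0, so they are the same weekday.
(Oct 4, 1997 is a Saturday; Mar 7, 1998 is a Saturday.)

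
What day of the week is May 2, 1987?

Doomsday rule: the anchor day for the 1900s is Wednesday. For year 87: 87÷12 = 7 r 3, and 3÷4 = 0, so 7+3+0 = 10.
Wednesday + 10 ≡ Saturday — that's 1987's doomsday.
In May the doomsday date is May 9.
May 2 is 7 days before May 9; 7 mod 7 = 0, so Saturday − 0 = Saturday.

Saturday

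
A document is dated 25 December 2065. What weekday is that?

Doomsday rule: the anchor day for the 2000s is Tuesday. For year 65: 65÷12 = 5 r 5, and 5÷4 = 1, so 5+5+1 = 11.
Tuesday + 11 ≡ Saturday — that's 2065's doomsday.
In December the doomsday date is Dec 12.
Dec 25 is 13 days after Dec 12; 13 mod 7 = 6, so Saturday + 6 = Friday.

Friday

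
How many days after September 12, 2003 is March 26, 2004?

196

Sep 12, 2003 → Oct 12, 2003: 30 days (September has 30).
Oct 12, 2003 → Nov 12, 2003: 31 days (October has 31).
Nov 12, 2003 → Dec 12, 2003: 30 days (November has 30).
Dec 12, 2003 → Jan 12, 2004: 31 days (December has 31).
Jan 12, 2004 → Feb 12, 2004: 31 days (January has 31).
Feb 12, 2004 → Mar 12, 2004: 29 days (February has 29).
Mar 12, 2004 → Mar 26, 2004: 14 days.
Total: 196 days.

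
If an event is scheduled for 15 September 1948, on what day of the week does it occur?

Doomsday rule: the anchor day for the 1900s is Wednesday. For year 48: 48÷12 = 4 r 0, and 0÷4 = 0, so 4+0+0 = 4.
Wednesday + 4 ≡ Sunday — that's 1948's doomsday.
In September the doomsday date is Sep 5.
Sep 15 is 10 days after Sep 5; 10 mod 7 = 3, so Sunday + 3 = Wednesday.

Wednesday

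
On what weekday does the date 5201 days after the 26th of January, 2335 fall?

Jan 26, 2335 is a Saturday.
5201 mod 7 = 0, so 5201 days after a Saturday is Saturday + 0 = Saturday.

Saturday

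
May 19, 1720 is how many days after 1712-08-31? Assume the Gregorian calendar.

2818

Aug 31, 1712 → Aug 31, 1713: 365 days.
Aug 31, 1713 → Aug 31, 1714: 365 days.
Aug 31, 1714 → Aug 31, 1715: 365 days.
Aug 31, 1715 → Aug 31, 1716: 366 days (Feb 29, 1716 is in that span).
Aug 31, 1716 → Aug 31, 1717: 365 days.
Aug 31, 1717 → Aug 31, 1718: 365 days.
Aug 31, 1718 → Aug 31, 1719: 365 days.
Aug 31, 1719 → Sep 30, 1719: 30 days (August has 31).
Sep 30, 1719 → Oct 30, 1719: 30 days (September has 30).
Oct 30, 1719 → Nov 30, 1719: 31 days (October has 31).
Nov 30, 1719 → Dec 30, 1719: 30 days (November has 30).
Dec 30, 1719 → Jan 30, 1720: 31 days (December has 31).
Jan 30, 1720 → Feb 29, 1720: 30 days (January has 31).
Feb 29, 1720 → Mar 29, 1720: 29 days (February has 29).
Mar 29, 1720 → Apr 29, 1720: 31 days (March has 31).
Apr 29, 1720 → May 19, 1720: 20 days.
Total: 2818 days.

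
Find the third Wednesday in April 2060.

April 21, 2060

April 1, 2060 is a Thursday.
The first Wednesday is therefore April 7 (6 days later).
The third Wednesday is 7 + 2×7 = April 21.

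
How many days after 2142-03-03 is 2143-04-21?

414

Mar 3, 2142 → Mar 3, 2143: 365 days.
Mar 3, 2143 → Apr 3, 2143: 31 days (March has 31).
Apr 3, 2143 → Apr 21, 2143: 18 days.
Total: 414 days.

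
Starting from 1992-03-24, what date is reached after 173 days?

Mar has 31 days: +8 → Apr 1, 1992 (165 left).
Apr has 30 days: +30 → May 1, 1992 (135 left).
May has 31 days: +31 → Jun 1, 1992 (104 left).
Jun has 30 days: +30 → Jul 1, 1992 (74 left).
Jul has 31 days: +31 → Aug 1, 1992 (43 left).
Aug has 31 days: +31 → Sep 1, 1992 (12 left).
+12 → Sep 13, 1992.

September 13, 1992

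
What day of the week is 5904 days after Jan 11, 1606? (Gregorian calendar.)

Saturday

Jan 11, 1606 is a Wednesday.
5904 mod 7 = 3, so 5904 days after a Wednesday is Wednesday + 3 = Saturday.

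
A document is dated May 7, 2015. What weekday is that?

Thursday

Doomsday rule: the anchor day for the 2000s is Tuesday. For year 15: 15÷12 = 1 r 3, and 3÷4 = 0, so 1+3+0 = 4.
Tuesday + 4 ≡ Saturday — that's 2015's doomsday.
In May the doomsday date is May 9.
May 7 is 2 days before May 9; 2 mod 7 = 2, so Saturday − 2 = Thursday.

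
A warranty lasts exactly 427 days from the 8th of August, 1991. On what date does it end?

October 8, 1992

+366 (one year; includes Feb 29, 1992) → Aug 8, 1992 (61 left).
Aug has 31 days: +24 → Sep 1, 1992 (37 left).
Sep has 30 days: +30 → Oct 1, 1992 (7 left).
+7 → Oct 8, 1992.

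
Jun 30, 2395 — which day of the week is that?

Doomsday rule: the anchor day for the 2300s is Wednesday. For year 95: 95÷12 = 7 r 11, and 11÷4 = 2, so 7+11+2 = 20.
Wednesday + 20 ≡ Tuesday — that's 2395's doomsday.
In June the doomsday date is Jun 6.
Jun 30 is 24 days after Jun 6; 24 mod 7 = 3, so Tuesday + 3 = Friday.

Friday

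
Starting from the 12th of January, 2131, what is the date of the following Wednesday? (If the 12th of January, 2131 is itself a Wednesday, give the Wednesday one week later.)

Jan 12, 2131 is a Friday.
From Friday to the next Wednesday is 5 days.
Jan 12, 2131 + 5 = Jan 17, 2131.

January 17, 2131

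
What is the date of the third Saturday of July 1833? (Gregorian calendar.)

July 20, 1833

July 1, 1833 is a Monday.
The first Saturday is therefore July 6 (5 days later).
The third Saturday is 6 + 2×7 = July 20.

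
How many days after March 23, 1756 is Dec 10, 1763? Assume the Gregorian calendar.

2818

Mar 23, 1756 → Mar 23, 1757: 365 days.
Mar 23, 1757 → Mar 23, 1758: 365 days.
Mar 23, 1758 → Mar 23, 1759: 365 days.
Mar 23, 1759 → Mar 23, 1760: 366 days (Feb 29, 1760 is in that span).
Mar 23, 1760 → Mar 23, 1761: 365 days.
Mar 23, 1761 → Mar 23, 1762: 365 days.
Mar 23, 1762 → Mar 23, 1763: 365 days.
Mar 23, 1763 → Apr 23, 1763: 31 days (March has 31).
Apr 23, 1763 → May 23, 1763: 30 days (April has 30).
May 23, 1763 → Jun 23, 1763: 31 days (May has 31).
Jun 23, 1763 → Jul 23, 1763: 30 days (June has 30).
Jul 23, 1763 → Aug 23, 1763: 31 days (July has 31).
Aug 23, 1763 → Sep 23, 1763: 31 days (August has 31).
Sep 23, 1763 → Oct 23, 1763: 30 days (September has 30).
Oct 23, 1763 → Nov 23, 1763: 31 days (October has 31).
Nov 23, 1763 → Dec 10, 1763: 17 days.
Total: 2818 days.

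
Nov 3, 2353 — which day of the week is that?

Tuesday

Doomsday rule: the anchor day for the 2300s is Wednesday. For year 53: 53÷12 = 4 r 5, and 5÷4 = 1, so 4+5+1 = 10.
Wednesday + 10 ≡ Saturday — that's 2353's doomsday.
In November the doomsday date is Nov 7.
Nov 3 is 4 days before Nov 7; 4 mod 7 = 4, so Saturday − 4 = Tuesday.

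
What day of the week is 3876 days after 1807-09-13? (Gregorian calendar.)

Sep 13, 1807 is a Sunday.
3876 mod 7 = 5, so 3876 days after a Sunday is Sunday + 5 = Friday.

Friday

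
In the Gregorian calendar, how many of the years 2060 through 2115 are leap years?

Multiples of 4 in [2060,2115]: 14.
Of those, multiples of 100: 1 (not leap unless ÷400).
Multiples of 400: 0.
Leap years = 14 − 1 + 0 = 13.

13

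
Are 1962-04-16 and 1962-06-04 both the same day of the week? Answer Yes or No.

From Apr 16, 1962 to Jun 4, 1962 is 49 days.
49 mod 7 = 0, so they are the same weekday.
(Apr 16, 1962 is a Monday; Jun 4, 1962 is a Monday.)

Yes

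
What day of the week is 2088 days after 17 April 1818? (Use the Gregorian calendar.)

First find the weekday of Apr 17, 1818. Doomsday rule: the anchor day for the 1800s is Friday. For year 18: 18÷12 = 1 r 6, and 6÷4 = 1, so 1+6+1 = 8.
Friday + 8 ≡ Saturday — that's 1818's doomsday.
In April the doomsday date is Apr 4.
Apr 17 is 13 days after Apr 4; 13 mod 7 = 6, so Saturday + 6 = Friday.
2088 mod 7 = 2, so 2088 days after a Friday is Friday + 2 = Sunday.

Sunday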